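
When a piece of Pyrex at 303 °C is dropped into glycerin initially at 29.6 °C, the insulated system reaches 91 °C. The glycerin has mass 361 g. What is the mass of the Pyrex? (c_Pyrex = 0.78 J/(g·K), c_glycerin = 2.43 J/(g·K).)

Energy conservation, ΣQ = 0:
m×0.78×(91 − 303) + 361×2.43×(91 − 29.6) = 0
-165.36 m = -53862
m = -53862/-165.36 ≈ 325.7 g

m ≈ 326 g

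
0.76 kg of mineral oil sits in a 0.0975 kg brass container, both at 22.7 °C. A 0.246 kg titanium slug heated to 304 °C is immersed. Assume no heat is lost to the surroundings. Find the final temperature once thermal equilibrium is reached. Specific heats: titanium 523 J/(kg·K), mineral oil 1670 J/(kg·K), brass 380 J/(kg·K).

T_f is the heat-capacity-weighted average of the initial temperatures:
T_f = (128.66×304 + 1269.2×22.7 + 37.05×22.7) / (128.66 + 1269.2 + 37.05)
    = 68764 / 1434.9 ≈ 47.92 °C

T_f ≈ 47.9 °C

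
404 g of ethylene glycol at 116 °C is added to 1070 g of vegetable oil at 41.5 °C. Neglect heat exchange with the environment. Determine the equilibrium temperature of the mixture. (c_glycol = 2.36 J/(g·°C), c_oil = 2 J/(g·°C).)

Heat lost by the glycol equals heat gained by the oil:
404*2.36*(116 − T) = 1070*2*(T − 41.5)
953.44(116 − T) = 2140(T − 41.5)
3093.4 T = 199409  ⇒  T ≈ 64.46 °C

T_f ≈ 64.5 °C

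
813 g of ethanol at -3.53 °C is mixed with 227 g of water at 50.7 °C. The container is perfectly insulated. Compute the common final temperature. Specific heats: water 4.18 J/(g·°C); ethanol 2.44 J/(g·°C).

Set heat shed by the hot body equal to heat absorbed by the cold body:
227·4.18·(50.7 − T) = 813·2.44·(T − (-3.53))
948.86(50.7 − T) = 1983.7(T − (-3.53))
2932.6 T = 41105  ⇒  T ≈ 14.02 °C

T_f ≈ 14.0 °C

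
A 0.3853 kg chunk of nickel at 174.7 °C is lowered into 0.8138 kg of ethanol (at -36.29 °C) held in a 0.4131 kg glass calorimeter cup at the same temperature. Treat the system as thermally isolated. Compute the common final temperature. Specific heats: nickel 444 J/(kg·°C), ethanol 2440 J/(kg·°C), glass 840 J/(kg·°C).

Taking heat into each body as positive, Σ m c ΔT = 0:
0.3853×444×(T − 174.7) + 0.8138×2440×(T − (-36.29)) + 0.4131×840×(T − (-36.29)) = 0
171.07(T − 174.7) + 1985.7(T − (-36.29)) + 347(T − (-36.29)) = 0
(171.07 + 1985.7 + 347) T = 171.07×174.7 + 1985.7×(-36.29) + 347×(-36.29)
T = -54766/2503.7 ≈ -21.87 °C

T_f ≈ -21.9 °C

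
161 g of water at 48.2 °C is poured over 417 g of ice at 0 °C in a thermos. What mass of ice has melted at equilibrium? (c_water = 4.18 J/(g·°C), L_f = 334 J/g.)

m_melted ≈ 97.1 g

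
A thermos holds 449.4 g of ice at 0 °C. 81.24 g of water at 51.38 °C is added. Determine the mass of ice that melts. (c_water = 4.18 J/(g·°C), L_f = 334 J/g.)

m_melted ≈ 52.2 g

Heat available from the water dropping to 0 °C: 81.24·4.18·51.38 = 17448 J.
To melt every bit of ice: 449.4·334 = 150100 J.
That's not enough to melt it all — equilibrium is at 0 °C with ice remaining.
m_melt = 17448 / L_f = 52.24 g.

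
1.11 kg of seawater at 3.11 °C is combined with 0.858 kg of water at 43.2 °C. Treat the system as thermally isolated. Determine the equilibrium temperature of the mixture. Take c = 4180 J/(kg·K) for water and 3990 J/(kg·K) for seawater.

|Q_water| = |Q_seawater|:
0.858×4180×(43.2 − T) = 1.11×3990×(T − 3.11)
3586.4(43.2 − T) = 4428.9(T − 3.11)
8015.3 T = 168708  ⇒  T ≈ 21.05 °C

T_f ≈ 21.0 °C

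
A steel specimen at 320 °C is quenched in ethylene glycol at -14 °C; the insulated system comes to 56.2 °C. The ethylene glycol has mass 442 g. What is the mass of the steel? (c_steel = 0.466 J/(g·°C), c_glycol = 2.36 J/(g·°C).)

m ≈ 596 g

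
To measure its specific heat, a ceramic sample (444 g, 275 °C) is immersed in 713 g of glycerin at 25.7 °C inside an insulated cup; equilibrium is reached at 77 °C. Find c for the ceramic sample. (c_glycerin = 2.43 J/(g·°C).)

c ≈ 1.01 J/(g·°C)

m_s c (T_s − T_f) = m_glycerin c_glycerin (T_f − T_0):
444×c×(275 − 77) = 713×2.43×(77 − 25.7)
87912 c = 88882  ⇒  c ≈ 1.011 J/(g·°C)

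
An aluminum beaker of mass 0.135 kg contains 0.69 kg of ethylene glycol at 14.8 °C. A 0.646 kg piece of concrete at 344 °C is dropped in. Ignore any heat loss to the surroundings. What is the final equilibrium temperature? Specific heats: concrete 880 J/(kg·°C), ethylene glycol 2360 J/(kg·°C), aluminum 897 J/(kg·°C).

Let T be the final temperature. ΣQ_i = 0:
0.646×880×(T − 344) + 0.69×2360×(T − 14.8) + 0.135×897×(T − 14.8) = 0
568.48(T − 344) + 1628.4(T − 14.8) + 121.1(T − 14.8) = 0
(568.48 + 1628.4 + 121.1) T = 568.48×344 + 1628.4×14.8 + 121.1×14.8
T ≈ 95.54 °C

T_f ≈ 95.5 °C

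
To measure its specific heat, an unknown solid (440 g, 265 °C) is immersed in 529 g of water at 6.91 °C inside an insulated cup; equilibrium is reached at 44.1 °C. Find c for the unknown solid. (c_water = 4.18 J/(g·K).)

c ≈ 0.846 J/(g·K)

Heat lost by the unknown solid = heat gained by the water:
440×c×(265 − 44.1) = 529×4.18×(44.1 − 6.91)
97196 c = 82235  ⇒  c ≈ 0.8461 J/(g·K)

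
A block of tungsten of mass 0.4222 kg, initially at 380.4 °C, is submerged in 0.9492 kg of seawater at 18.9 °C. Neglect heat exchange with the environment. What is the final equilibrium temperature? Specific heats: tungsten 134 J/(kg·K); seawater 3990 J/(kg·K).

Set heat shed by the hot body equal to heat absorbed by the cold body:
0.4222*134*(380.4 − T) = 0.9492*3990*(T − 18.9)
56.57(380.4 − T) = 3787.3(T − 18.9)
3843.9 T = 93101  ⇒  T ≈ 24.22 °C

T_f ≈ 24.2 °C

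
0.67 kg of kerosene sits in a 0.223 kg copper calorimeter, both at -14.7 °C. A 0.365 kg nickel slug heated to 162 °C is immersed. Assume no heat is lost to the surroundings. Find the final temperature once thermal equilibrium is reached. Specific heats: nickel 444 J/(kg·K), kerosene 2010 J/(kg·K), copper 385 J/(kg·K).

Net heat exchanged in the isolated system is zero:
0.365·444·(T − 162) + 0.67·2010·(T − (-14.7)) + 0.223·385·(T − (-14.7)) = 0
162.06(T − 162) + 1346.7(T − (-14.7)) + 85.86(T − (-14.7)) = 0
1594.6 T = 5195.2
T = 5195.2/1594.6 ≈ 3.26 °C

T_f ≈ 3.3 °C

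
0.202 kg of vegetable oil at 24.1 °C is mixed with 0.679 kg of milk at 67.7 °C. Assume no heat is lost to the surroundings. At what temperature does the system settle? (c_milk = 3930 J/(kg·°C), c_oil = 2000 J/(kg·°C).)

T_f ≈ 62.0 °C

Heat lost by the milk equals heat gained by the oil:
0.679·3930·(67.7 − T) = 0.202·2000·(T − 24.1)
2668.5(67.7 − T) = 404(T − 24.1)
3072.5 T = 190392  ⇒  T ≈ 61.97 °C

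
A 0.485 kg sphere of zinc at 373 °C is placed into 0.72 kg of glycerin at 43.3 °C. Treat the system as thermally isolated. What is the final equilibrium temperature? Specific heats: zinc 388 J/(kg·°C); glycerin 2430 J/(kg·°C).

T_f ≈ 75.3 °C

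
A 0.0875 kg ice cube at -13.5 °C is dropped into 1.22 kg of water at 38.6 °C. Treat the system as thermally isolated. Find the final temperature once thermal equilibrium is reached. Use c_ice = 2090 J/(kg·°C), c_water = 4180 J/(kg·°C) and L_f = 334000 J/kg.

T_f ≈ 30.2 °C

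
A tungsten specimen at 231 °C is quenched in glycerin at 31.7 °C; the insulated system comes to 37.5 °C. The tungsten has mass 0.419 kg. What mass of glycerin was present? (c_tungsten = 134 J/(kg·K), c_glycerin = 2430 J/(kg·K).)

m ≈ 0.771 kg

Heat gained plus heat lost sum to zero:
0.419×134×(37.5 − 231) + m×2430×(37.5 − 31.7) = 0
14094 m = 10864
m = 10864/14094 ≈ 0.7708 kg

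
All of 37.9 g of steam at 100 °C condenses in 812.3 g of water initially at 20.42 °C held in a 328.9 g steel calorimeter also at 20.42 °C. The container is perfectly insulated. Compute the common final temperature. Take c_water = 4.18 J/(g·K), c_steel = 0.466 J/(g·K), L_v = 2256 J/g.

Heat gained plus heat lost sum to zero:
steam→water at 100 °C releases m L_v = 37.9·2256 = 85502; condensed water 100 °C→T: 158.42(T − 100); water warms: 812.3·4.18·(T − 20.42) = 3395.4(T − 20.42); steel cup: 328.9·0.466·(T − 20.42) = 153.27(T − 20.42)
3707.1 T = 85502 + 15842 + 72464 = 173809
T ≈ 46.89 °C — below 100 °C, confirming all the steam condensed.

T_f ≈ 46.9 °C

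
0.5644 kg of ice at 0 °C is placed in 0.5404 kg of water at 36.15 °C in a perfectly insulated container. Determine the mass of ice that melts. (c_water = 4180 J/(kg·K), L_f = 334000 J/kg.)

m_melted ≈ 0.244 kg

Water can give up m c ΔT = 0.5404·4180·36.15 = 81658 J before reaching 0 °C.
To melt every bit of ice: 0.5644·334000 = 188510 J.
81658 J < 188510 J, so only part of the ice melts and the system sits at 0 °C.
m_melted·334000 = 81658  ⇒  m_melted ≈ 0.2445 kg.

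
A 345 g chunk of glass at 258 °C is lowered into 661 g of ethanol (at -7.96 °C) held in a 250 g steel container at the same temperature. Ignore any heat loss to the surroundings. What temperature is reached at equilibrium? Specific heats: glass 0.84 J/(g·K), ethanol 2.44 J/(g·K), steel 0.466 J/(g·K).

Energy conservation, ΣQ = 0:
345*0.84*(T − 258) + 661*2.44*(T − (-7.96)) + 250*0.466*(T − (-7.96)) = 0
289.8(T − 258) + 1612.8(T − (-7.96)) + 116.5(T − (-7.96)) = 0
(289.8 + 1612.8 + 116.5) T = 289.8*258 + 1612.8*(-7.96) + 116.5*(-7.96)
T ≈ 30.21 °C

T_f ≈ 30.2 °C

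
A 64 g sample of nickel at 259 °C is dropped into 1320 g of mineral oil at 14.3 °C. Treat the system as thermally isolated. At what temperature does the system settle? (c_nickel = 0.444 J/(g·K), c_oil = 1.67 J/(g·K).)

T_f ≈ 17.4 °C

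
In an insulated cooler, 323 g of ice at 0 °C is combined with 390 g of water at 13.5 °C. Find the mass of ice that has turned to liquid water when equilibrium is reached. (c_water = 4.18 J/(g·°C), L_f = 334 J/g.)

m_melted ≈ 65.9 g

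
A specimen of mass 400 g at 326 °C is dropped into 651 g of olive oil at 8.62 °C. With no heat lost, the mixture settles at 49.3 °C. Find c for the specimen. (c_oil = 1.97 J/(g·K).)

c ≈ 0.471 J/(g·K)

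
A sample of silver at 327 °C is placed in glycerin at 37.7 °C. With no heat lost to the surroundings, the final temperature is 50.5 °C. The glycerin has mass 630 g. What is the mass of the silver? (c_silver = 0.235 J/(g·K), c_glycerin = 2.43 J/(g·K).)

m ≈ 302 g

|Q_silver| = |Q_glycerin|:
m×0.235×(327 − 50.5) = 630×2.43×(50.5 − 37.7)
64.98 m = 19596  ⇒  m ≈ 301.6 g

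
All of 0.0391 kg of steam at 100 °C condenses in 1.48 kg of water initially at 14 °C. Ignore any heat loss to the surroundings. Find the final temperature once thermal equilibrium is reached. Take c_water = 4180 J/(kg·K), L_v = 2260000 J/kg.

T_f ≈ 30.1 °C

Energy conservation, ΣQ = 0:
condense steam: −0.0391·2260000 = −88366; condensed water 100 °C→T: 163.44(T − 100); original water: 6186.4(T − 14)
6349.8 T = 88366 + 16344 + 86610 = 191319
T ≈ 30.13 °C (< 100 °C, so full condensation is consistent).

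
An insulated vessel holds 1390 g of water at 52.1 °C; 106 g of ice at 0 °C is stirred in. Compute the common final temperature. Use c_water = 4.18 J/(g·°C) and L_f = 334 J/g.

T_f ≈ 42.7 °C

Sum of m c ΔT and latent-heat terms is zero:
melt ice: 106·334 = 35404
  warm the meltwater: 443.08 T
  water cools: 1390·4.18·(T − 52.1) = 5810.2(T − 52.1)
6253.3 T = 302711 − 35404 = 267307
T ≈ 42.75 °C — above 0 °C, consistent with complete melting.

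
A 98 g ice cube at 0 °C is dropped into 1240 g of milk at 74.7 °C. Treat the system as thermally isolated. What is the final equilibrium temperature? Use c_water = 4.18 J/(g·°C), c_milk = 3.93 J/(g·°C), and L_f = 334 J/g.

Heat gained plus heat lost sum to zero:
melt ice: 98·334 = 32732
  meltwater 0→T: 98·4.18·T = 409.64 T
  milk cools: 1240·3.93·(T − 74.7) = 4873.2(T − 74.7)
5282.8 T = 364028 − 32732 = 331296
T ≈ 62.71 °C. Since T > 0 °C, the all-ice-melts assumption holds.

T_f ≈ 62.7 °C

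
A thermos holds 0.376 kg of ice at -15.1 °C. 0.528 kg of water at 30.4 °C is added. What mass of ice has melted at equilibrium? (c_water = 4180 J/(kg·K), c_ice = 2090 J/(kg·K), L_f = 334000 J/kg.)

Water can give up m c ΔT = 0.528×4180×30.4 = 67094 J before reaching 0 °C.
Warming the ice to 0 °C takes 0.376×2090×15.1 = 11866 J, leaving 55228 J for melting.
To melt every bit of ice: 0.376×334000 = 125584 J.
55228 J < 125584 J, so only part of the ice melts and the system sits at 0 °C.
Mass melted = 55228/334000 ≈ 0.1654 kg.

m_melted ≈ 0.165 kg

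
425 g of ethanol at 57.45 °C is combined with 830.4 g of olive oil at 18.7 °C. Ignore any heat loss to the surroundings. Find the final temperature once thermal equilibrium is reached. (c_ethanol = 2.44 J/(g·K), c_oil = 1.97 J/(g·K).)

T_f ≈ 33.7 °C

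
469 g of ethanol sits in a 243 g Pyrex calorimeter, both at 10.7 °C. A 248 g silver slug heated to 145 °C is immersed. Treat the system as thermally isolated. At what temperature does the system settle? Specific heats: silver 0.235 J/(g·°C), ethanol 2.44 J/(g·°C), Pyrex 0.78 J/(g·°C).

Energy conservation, ΣQ = 0:
248*0.235*(T − 145) + 469*2.44*(T − 10.7) + 243*0.78*(T − 10.7) = 0
58.28(T − 145) + 1144.4(T − 10.7) + 189.54(T − 10.7) = 0
(58.28 + 1144.4 + 189.54) T = 58.28*145 + 1144.4*10.7 + 189.54*10.7
T = 22723/1392.2 ≈ 16.32 °C

T_f ≈ 16.3 °C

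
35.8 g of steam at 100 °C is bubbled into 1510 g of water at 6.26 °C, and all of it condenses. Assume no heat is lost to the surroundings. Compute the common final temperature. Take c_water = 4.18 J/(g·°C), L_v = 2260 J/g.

T_f ≈ 21.0 °C

Net heat exchanged in the isolated system is zero:
steam→water at 100 °C releases m L_v = 35.8×2260 = 80908
  condensate cools 100→T: 35.8×4.18×(T − 100) = 149.64(T − 100)
  water warms: 1510×4.18×(T − 6.26) = 6311.8(T − 6.26)
6461.4 T = 80908 + 14964 + 39512 = 135384
T ≈ 20.95 °C, under the boiling point, so the assumption holds.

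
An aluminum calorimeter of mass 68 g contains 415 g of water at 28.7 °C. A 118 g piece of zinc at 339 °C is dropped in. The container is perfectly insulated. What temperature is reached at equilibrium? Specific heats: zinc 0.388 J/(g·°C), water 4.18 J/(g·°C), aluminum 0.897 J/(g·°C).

T_f ≈ 36.4 °C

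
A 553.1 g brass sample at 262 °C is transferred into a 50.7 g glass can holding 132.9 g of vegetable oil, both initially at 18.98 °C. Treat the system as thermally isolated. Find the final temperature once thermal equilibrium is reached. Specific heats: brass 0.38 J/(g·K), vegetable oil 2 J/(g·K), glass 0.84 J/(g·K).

T_f ≈ 117.5 °C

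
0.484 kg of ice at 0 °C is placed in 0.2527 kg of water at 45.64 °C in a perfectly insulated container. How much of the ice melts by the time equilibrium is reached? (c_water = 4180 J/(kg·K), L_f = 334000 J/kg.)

m_melted ≈ 0.144 kg

Heat available from the water dropping to 0 °C: 0.2527·4180·45.64 = 48209 J.
To melt every bit of ice: 0.484·334000 = 161656 J.
48209 J < 161656 J, so only part of the ice melts and the system sits at 0 °C.
Mass melted = 48209/334000 ≈ 0.1443 kg.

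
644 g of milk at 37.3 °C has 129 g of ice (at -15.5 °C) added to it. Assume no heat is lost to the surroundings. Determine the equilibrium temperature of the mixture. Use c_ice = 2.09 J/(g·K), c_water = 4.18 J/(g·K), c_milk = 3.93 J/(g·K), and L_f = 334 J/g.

Let T be the final temperature. ΣQ_i = 0:
ice -15.5→0 °C: 129×2.09×15.5 = 4179
  latent heat to melt: 129×334 = 43086
  warm the meltwater: 539.22 T
  milk: 2530.9(T − 37.3)
3070.1 T = 94403 − 47265 = 47138
T ≈ 15.35 °C. Since T > 0 °C, the all-ice-melts assumption holds.

T_f ≈ 15.4 °C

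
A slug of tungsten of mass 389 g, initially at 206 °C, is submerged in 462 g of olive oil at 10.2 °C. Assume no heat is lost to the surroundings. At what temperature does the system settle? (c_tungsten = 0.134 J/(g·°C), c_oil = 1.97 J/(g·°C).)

|Q_tungsten| = |Q_oil|:
389*0.134*(206 − T) = 462*1.97*(T − 10.2)
52.13(206 − T) = 910.14(T − 10.2)
962.27 T = 20021  ⇒  T ≈ 20.81 °C

T_f ≈ 20.8 °C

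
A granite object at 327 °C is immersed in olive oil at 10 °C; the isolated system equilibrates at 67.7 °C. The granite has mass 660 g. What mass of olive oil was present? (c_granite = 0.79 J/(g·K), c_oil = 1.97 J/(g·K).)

m ≈ 1190 g

Heat lost by the granite = heat gained by the oil:
660×0.79×(327 − 67.7) = m×1.97×(67.7 − 10)
113.67 m = 135199  ⇒  m ≈ 1189 g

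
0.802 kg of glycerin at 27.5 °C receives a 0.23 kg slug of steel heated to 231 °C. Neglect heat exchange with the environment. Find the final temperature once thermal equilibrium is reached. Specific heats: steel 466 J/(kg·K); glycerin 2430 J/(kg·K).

Heat gained plus heat lost sum to zero:
0.23·466·(T − 231) + 0.802·2430·(T − 27.5) = 0
107.18(T − 231) + 1948.9(T − 27.5) = 0
2056 T = 78352
T = 78352/2056 ≈ 38.11 °C

T_f ≈ 38.1 °C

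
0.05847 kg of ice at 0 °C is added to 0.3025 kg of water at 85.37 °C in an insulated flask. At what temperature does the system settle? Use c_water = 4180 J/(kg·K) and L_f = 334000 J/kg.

Setting the total heat transfer to zero:
latent heat to melt: 0.05847·334000 = 19529; meltwater 0→T: 0.05847·4180·T = 244.4 T; water cools: 0.3025·4180·(T − 85.37) = 1264.5(T − 85.37)
1508.9 T = 107946 − 19529 = 88417
T ≈ 58.60 °C — above 0 °C, consistent with complete melting.

T_f ≈ 58.6 °C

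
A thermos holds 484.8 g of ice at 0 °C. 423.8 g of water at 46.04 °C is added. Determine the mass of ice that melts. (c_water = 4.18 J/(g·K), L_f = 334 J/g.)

Heat available from the water dropping to 0 °C: 423.8×4.18×46.04 = 81559 J.
Fully melting the ice requires m_ice L_f = 484.8×334 = 161923 J.
Since 81559 < 161923 J, not all the ice melts; equilibrium is at 0 °C.
Mass melted = 81559/334 ≈ 244.2 g.

m_melted ≈ 244 g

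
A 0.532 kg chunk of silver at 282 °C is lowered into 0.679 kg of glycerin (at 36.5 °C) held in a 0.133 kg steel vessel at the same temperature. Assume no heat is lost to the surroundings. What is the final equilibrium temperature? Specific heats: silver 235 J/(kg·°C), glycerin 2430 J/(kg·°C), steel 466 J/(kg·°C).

T_f ≈ 53.2 °C

Conservation of energy gives ΣQ = 0:
0.532·235·(T − 282) + 0.679·2430·(T − 36.5) + 0.133·466·(T − 36.5) = 0
125.02(T − 282) + 1650(T − 36.5) + 61.98(T − 36.5) = 0
1837 T = 97742
T ≈ 53.21 °C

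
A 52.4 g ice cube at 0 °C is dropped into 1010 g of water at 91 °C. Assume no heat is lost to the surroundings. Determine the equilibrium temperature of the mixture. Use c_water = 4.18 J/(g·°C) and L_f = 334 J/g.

Setting the total heat transfer to zero:
latent heat to melt: 52.4×334 = 17502
  warm the meltwater: 219.03 T
  water: 4221.8(T − 91)
4440.8 T = 384184 − 17502 = 366682
T ≈ 82.57 °C. Since T > 0 °C, the all-ice-melts assumption holds.

T_f ≈ 82.6 °C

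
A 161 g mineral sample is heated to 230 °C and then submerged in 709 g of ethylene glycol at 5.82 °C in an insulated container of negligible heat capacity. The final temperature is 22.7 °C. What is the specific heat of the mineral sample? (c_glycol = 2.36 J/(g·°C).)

c ≈ 0.846 J/(g·°C)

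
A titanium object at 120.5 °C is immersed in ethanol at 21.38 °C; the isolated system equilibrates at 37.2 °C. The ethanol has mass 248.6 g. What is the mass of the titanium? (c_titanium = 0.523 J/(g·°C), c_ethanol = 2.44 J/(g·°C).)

m ≈ 220 g

Setting the total heat transfer to zero:
m×0.523×(37.2 − 120.5) + 248.6×2.44×(37.2 − 21.38) = 0
-43.57 m = -9596.2
m = -9596.2/-43.57 ≈ 220.3 g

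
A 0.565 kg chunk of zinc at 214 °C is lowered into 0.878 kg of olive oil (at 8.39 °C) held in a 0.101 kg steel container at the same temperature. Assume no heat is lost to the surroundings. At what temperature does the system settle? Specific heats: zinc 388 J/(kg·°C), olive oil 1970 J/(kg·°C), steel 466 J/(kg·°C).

Net heat exchanged in the isolated system is zero:
0.565·388·(T − 214) + 0.878·1970·(T − 8.39) + 0.101·466·(T − 8.39) = 0
(219.22 + 1729.7 + 47.07) T = 219.22·214 + 1729.7·8.39 + 47.07·8.39
T = 61820 / 1995.9 = 31 °C

T_f ≈ 31.0 °C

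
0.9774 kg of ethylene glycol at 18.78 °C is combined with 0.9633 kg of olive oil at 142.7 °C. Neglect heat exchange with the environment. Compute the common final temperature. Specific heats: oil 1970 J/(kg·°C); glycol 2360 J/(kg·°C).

T_f ≈ 74.7 °C

Heat lost by the oil equals heat gained by the glycol:
0.9633*1970*(142.7 − T) = 0.9774*2360*(T − 18.78)
1897.7(142.7 − T) = 2306.7(T − 18.78)
4204.4 T = 314121  ⇒  T ≈ 74.71 °C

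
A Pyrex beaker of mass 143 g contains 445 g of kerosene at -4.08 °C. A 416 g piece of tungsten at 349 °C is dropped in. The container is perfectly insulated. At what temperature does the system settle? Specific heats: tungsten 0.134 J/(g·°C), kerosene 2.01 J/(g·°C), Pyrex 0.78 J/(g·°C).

Setting the total heat transfer to zero:
416*0.134*(T − 349) + 445*2.01*(T − (-4.08)) + 143*0.78*(T − (-4.08)) = 0
55.74(T − 349) + 894.45(T − (-4.08)) + 111.54(T − (-4.08)) = 0
(55.74 + 894.45 + 111.54) T = 55.74*349 + 894.45*(-4.08) + 111.54*(-4.08)
T = 15350/1061.7 ≈ 14.46 °C

T_f ≈ 14.5 °C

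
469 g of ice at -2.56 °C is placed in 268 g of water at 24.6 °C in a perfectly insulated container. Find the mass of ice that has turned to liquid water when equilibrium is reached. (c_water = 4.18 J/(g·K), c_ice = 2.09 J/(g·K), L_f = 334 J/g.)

Water can give up m c ΔT = 268·4.18·24.6 = 27558 J before reaching 0 °C.
Of that, 469·2.09·2.56 = 2509.3 J goes to bring the ice to 0 °C, leaving 25049 J.
To melt every bit of ice: 469·334 = 156646 J.
That's not enough to melt it all — equilibrium is at 0 °C with ice remaining.
Mass melted = 25049/334 ≈ 75 g.

m_melted ≈ 75 g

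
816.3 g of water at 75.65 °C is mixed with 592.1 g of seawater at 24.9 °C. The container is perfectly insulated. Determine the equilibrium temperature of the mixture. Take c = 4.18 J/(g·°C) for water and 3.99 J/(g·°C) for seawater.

Let T be the final temperature. ΣQ_i = 0:
816.3·4.18·(T − 75.65) + 592.1·3.99·(T − 24.9) = 0
5774.6 T = 316954
T ≈ 54.89 °C

T_f ≈ 54.9 °C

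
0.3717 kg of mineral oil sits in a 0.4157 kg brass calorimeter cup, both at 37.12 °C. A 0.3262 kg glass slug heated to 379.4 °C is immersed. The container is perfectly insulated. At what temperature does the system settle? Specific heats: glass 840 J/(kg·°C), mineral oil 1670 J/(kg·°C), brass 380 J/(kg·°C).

T_f ≈ 126.2 °C

Heat gained plus heat lost sum to zero:
0.3262·840·(T − 379.4) + 0.3717·1670·(T − 37.12) + 0.4157·380·(T − 37.12) = 0
1052.7 T = 132864
T ≈ 126.21 °C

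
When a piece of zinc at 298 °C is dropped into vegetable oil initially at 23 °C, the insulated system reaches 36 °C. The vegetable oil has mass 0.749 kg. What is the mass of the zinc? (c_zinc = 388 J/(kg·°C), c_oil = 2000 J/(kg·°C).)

Energy conservation, ΣQ = 0:
m·388·(36 − 298) + 0.749·2000·(36 − 23) = 0
-101656 m = -19474
m = -19474/-101656 ≈ 0.1916 kg

m ≈ 0.192 kg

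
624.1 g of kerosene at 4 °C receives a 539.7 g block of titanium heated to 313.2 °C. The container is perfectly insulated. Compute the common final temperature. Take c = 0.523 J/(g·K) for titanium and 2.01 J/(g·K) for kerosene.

Set heat shed by the hot body equal to heat absorbed by the cold body:
539.7*0.523*(313.2 − T) = 624.1*2.01*(T − 4)
282.26(313.2 − T) = 1254.4(T − 4)
1536.7 T = 93423  ⇒  T ≈ 60.79 °C

T_f ≈ 60.8 °C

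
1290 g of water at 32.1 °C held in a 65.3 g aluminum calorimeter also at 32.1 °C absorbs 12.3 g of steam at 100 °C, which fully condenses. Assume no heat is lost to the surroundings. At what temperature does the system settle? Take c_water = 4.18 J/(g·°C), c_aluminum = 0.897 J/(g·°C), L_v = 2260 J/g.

Sum of m c ΔT and latent-heat terms is zero:
steam→water at 100 °C releases m L_v = 12.3·2260 = 27798
  condensed water 100 °C→T: 51.41(T − 100)
  original water: 5392.2(T − 32.1)
  cup: 58.57(T − 32.1)
5502.2 T = 27798 + 5141.4 + 174970 = 207909
T ≈ 37.79 °C (< 100 °C, so full condensation is consistent).

T_f ≈ 37.8 °C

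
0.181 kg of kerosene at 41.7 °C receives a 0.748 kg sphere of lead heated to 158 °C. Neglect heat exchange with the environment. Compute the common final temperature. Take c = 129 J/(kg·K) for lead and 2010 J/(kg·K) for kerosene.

Conservation of energy gives ΣQ = 0:
0.748·129·(T − 158) + 0.181·2010·(T − 41.7) = 0
460.3 T = 30417
T ≈ 66.08 °C

T_f ≈ 66.1 °C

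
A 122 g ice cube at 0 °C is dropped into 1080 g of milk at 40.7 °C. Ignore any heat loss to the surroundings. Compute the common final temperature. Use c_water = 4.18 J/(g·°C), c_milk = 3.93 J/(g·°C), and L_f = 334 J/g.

T_f ≈ 27.8 °C

Conservation of energy gives ΣQ = 0:
fusion: m_ice L_f = 122×334 = 40748
  meltwater 0→T: 122×4.18×T = 509.96 T
  milk: 4244.4(T − 40.7)
4754.4 T = 172747 − 40748 = 131999
T ≈ 27.76 °C. Since T > 0 °C, the all-ice-melts assumption holds.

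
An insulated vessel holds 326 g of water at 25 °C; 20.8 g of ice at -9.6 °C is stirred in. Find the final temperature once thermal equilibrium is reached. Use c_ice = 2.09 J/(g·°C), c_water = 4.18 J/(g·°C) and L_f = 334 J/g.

T_f ≈ 18.4 °C

Setting the total heat transfer to zero:
warm ice to 0 °C: 20.8×2.09×(0 − (-9.6)) = 417.33; latent heat to melt: 20.8×334 = 6947.2; meltwater 0→T: 20.8×4.18×T = 86.94 T; water: 1362.7(T − 25)
1449.6 T = 34067 − 7364.5 = 26702
T ≈ 18.42 °C. Since T > 0 °C, the all-ice-melts assumption holds.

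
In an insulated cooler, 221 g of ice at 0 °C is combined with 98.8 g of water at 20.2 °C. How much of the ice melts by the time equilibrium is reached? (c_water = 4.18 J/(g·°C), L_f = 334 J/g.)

m_melted ≈ 25 g

Cooling the water to 0 °C releases 98.8·4.18·20.2 = 8342.3 J.
Fully melting the ice requires m_ice L_f = 221·334 = 73814 J.
8342.3 J < 73814 J, so only part of the ice melts and the system sits at 0 °C.
m_melted·334 = 8342.3  ⇒  m_melted ≈ 24.98 g.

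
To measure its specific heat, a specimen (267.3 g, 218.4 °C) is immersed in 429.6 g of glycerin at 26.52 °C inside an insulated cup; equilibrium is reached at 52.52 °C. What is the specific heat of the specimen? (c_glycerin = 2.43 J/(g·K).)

m_s c (T_s − T_f) = m_glycerin c_glycerin (T_f − T_0):
267.3·c·(218.4 − 52.52) = 429.6·2.43·(52.52 − 26.52)
44340 c = 27142  ⇒  c ≈ 0.6121 J/(g·K)

c ≈ 0.612 J/(g·K)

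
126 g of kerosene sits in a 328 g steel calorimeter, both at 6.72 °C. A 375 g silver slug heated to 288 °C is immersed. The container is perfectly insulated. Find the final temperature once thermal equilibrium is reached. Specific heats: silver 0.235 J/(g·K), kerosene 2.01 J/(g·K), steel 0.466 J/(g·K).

Taking heat into each body as positive, Σ m c ΔT = 0:
375*0.235*(T − 288) + 126*2.01*(T − 6.72) + 328*0.466*(T − 6.72) = 0
88.12(T − 288) + 253.26(T − 6.72) + 152.85(T − 6.72) = 0
494.23 T = 28109
T = 28109 / 494.23 = 56.9 °C

T_f ≈ 56.9 °C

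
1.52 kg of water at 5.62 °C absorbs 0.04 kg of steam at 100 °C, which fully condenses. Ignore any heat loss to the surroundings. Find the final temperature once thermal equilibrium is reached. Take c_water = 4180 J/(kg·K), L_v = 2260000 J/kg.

T_f ≈ 21.9 °C

Sum of m c ΔT and latent-heat terms is zero:
condense steam: −0.04·2260000 = −90400
  condensed water 100 °C→T: 167.2(T − 100)
  original water: 6353.6(T − 5.62)
6520.8 T = 90400 + 16720 + 35707 = 142827
T ≈ 21.90 °C (< 100 °C, so full condensation is consistent).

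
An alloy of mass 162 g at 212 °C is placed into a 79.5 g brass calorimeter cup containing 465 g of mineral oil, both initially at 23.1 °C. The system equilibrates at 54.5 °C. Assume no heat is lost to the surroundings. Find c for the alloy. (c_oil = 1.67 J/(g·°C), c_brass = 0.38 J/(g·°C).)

c ≈ 0.993 J/(g·°C)

Conservation of energy gives ΣQ = 0:
162·c·(54.5 − 212) + 465·1.67·(54.5 − 23.1) + 79.5·0.38·(54.5 − 23.1) = 0
-25515 c = -25332
c = -25332/-25515 ≈ 0.9928 J/(g·°C)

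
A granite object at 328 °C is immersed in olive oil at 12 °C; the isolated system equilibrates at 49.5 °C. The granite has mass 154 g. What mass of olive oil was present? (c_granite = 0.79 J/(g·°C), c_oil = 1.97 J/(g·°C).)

Setting the total heat transfer to zero:
154·0.79·(49.5 − 328) + m·1.97·(49.5 − 12) = 0
73.88 m = 33882
m = 33882/73.88 ≈ 458.6 g

m ≈ 459 g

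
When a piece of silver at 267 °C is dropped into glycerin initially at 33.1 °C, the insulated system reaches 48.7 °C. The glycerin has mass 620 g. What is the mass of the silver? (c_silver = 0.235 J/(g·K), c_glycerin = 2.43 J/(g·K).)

m ≈ 458 g

Heat lost by the silver = heat gained by the glycerin:
m×0.235×(267 − 48.7) = 620×2.43×(48.7 − 33.1)
51.3 m = 23503  ⇒  m ≈ 458.1 g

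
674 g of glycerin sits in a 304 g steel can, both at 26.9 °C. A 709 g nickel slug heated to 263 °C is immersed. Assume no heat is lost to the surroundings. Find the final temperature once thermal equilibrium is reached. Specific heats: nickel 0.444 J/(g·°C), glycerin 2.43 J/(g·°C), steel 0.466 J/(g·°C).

T_f ≈ 62.4 °C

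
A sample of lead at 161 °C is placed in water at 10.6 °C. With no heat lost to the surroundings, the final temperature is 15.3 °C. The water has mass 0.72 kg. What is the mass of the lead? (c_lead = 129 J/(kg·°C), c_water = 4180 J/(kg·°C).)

m ≈ 0.753 kg

Conservation of energy gives ΣQ = 0:
m×129×(15.3 − 161) + 0.72×4180×(15.3 − 10.6) = 0
-18795 m = -14145
m = -14145/-18795 ≈ 0.7526 kg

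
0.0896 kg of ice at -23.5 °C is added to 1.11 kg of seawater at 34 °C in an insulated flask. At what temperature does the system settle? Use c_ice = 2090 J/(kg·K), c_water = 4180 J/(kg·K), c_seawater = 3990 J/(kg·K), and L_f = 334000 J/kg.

T_f ≈ 24.2 °C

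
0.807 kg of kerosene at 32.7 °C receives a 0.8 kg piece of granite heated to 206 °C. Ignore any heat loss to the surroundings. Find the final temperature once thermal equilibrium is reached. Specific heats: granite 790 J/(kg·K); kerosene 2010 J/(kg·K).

Set heat shed by the hot body equal to heat absorbed by the cold body:
0.8×790×(206 − T) = 0.807×2010×(T − 32.7)
632(206 − T) = 1622.1(T − 32.7)
2254.1 T = 183234  ⇒  T ≈ 81.29 °C

T_f ≈ 81.3 °C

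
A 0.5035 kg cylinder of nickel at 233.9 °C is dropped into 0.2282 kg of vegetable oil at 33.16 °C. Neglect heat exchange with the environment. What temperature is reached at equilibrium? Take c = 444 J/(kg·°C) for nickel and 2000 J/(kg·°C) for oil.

T_f ≈ 99.2 °C

Energy conservation, ΣQ = 0:
0.5035*444*(T − 233.9) + 0.2282*2000*(T − 33.16) = 0
223.55(T − 233.9) + 456.4(T − 33.16) = 0
(223.55 + 456.4) T = 223.55*233.9 + 456.4*33.16
T ≈ 99.16 °C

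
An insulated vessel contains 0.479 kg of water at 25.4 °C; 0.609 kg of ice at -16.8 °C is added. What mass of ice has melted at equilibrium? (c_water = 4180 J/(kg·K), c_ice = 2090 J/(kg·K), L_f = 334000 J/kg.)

Heat available from the water dropping to 0 °C: 0.479×4180×25.4 = 50856 J.
Warming the ice to 0 °C takes 0.609×2090×16.8 = 21383 J, leaving 29473 J for melting.
Fully melting the ice requires m_ice L_f = 0.609×334000 = 203406 J.
29473 J < 203406 J, so only part of the ice melts and the system sits at 0 °C.
m_melted×334000 = 29473  ⇒  m_melted ≈ 0.08824 kg.

m_melted ≈ 0.0882 kg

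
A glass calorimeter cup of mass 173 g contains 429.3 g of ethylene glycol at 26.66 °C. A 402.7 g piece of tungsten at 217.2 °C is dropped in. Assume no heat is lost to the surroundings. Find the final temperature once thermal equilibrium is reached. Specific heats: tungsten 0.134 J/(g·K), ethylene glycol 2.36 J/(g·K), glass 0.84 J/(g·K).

T_f is the heat-capacity-weighted average of the initial temperatures:
T_f = (53.96×217.2 + 1013.1×26.66 + 145.32×26.66) / (53.96 + 1013.1 + 145.32)
    = 42605 / 1212.4 ≈ 35.14 °C

T_f ≈ 35.1 °C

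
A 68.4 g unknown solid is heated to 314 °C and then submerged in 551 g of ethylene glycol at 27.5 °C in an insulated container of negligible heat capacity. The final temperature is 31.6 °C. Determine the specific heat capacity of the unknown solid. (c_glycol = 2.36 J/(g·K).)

c ≈ 0.276 J/(g·K)

Net heat exchanged in the isolated system is zero:
68.4·c·(31.6 − 314) + 551·2.36·(31.6 − 27.5) = 0
-19316 c = -5331.5
c = -5331.5/-19316 ≈ 0.276 J/(g·K)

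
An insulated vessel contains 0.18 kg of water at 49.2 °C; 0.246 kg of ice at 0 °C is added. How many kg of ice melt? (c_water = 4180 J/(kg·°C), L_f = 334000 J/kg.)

m_melted ≈ 0.111 kg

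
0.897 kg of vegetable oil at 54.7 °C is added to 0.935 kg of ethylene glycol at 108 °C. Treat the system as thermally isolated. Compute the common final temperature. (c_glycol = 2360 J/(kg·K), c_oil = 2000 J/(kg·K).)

T_f ≈ 84.1 °C

Set heat shed by the hot body equal to heat absorbed by the cold body:
0.935·2360·(108 − T) = 0.897·2000·(T − 54.7)
2206.6(108 − T) = 1794(T − 54.7)
4000.6 T = 336445  ⇒  T ≈ 84.10 °C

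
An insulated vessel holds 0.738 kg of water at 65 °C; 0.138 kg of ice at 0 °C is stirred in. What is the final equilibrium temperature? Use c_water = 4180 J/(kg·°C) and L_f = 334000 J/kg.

T_f ≈ 42.2 °C

Energy conservation, ΣQ = 0:
latent heat to melt: 0.138×334000 = 46092
  meltwater 0→T: 0.138×4180×T = 576.84 T
  water cools: 0.738×4180×(T − 65) = 3084.8(T − 65)
3661.7 T = 200515 − 46092 = 154423
T ≈ 42.17 °C. Since T > 0 °C, the all-ice-melts assumption holds.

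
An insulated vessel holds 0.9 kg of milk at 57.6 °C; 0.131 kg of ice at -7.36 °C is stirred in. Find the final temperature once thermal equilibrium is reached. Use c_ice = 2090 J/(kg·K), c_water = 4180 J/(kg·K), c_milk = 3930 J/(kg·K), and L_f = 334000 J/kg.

T_f ≈ 38.7 °C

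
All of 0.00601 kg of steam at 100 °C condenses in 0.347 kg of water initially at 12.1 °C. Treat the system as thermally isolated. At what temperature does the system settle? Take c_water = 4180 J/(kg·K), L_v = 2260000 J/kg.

T_f ≈ 22.8 °C

Net heat exchanged in the isolated system is zero:
condense steam: −0.00601·2260000 = −13583
  condensed water 100 °C→T: 25.12(T − 100)
  original water: 1450.5(T − 12.1)
1475.6 T = 13583 + 2512.2 + 17551 = 33645
T ≈ 22.80 °C, under the boiling point, so the assumption holds.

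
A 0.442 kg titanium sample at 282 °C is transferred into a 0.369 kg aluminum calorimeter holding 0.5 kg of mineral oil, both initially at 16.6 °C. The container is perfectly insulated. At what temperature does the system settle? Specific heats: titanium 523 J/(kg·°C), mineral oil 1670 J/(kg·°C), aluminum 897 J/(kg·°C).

T_f ≈ 60.5 °C

Let T be the final temperature. ΣQ_i = 0:
0.442·523·(T − 282) + 0.5·1670·(T − 16.6) + 0.369·897·(T − 16.6) = 0
1397.2 T = 84544
T = 84544/1397.2 ≈ 60.51 °C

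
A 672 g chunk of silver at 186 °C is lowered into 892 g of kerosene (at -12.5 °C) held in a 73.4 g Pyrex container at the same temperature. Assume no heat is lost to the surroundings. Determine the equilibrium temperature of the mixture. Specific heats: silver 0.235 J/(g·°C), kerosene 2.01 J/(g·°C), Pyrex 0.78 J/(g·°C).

T_f ≈ 3.1 °C

T_f = Σ m_i c_i T_i / Σ m_i c_i:
T_f = (157.92×186 + 1792.9×(-12.5) + 57.25×(-12.5)) / (157.92 + 1792.9 + 57.25)
    = 6246 / 2008.1 ≈ 3.11 °C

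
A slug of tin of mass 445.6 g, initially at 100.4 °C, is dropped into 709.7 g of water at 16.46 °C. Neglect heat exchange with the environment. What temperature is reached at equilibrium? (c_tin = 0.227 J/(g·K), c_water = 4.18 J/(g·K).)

Heat lost by the tin equals heat gained by the water:
445.6·0.227·(100.4 − T) = 709.7·4.18·(T − 16.46)
101.15(100.4 − T) = 2966.5(T − 16.46)
3067.7 T = 58985  ⇒  T ≈ 19.23 °C

T_f ≈ 19.2 °C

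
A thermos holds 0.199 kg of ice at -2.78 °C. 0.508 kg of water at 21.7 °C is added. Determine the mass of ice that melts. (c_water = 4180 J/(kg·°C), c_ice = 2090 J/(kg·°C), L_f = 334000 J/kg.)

Heat available from the water dropping to 0 °C: 0.508×4180×21.7 = 46079 J.
Warming the ice to 0 °C takes 0.199×2090×2.78 = 1156.2 J, leaving 44922 J for melting.
Melting all 0.199 kg of ice would need 0.199×334000 = 66466 J.
That's not enough to melt it all — equilibrium is at 0 °C with ice remaining.
Mass melted = 44922/334000 ≈ 0.1345 kg.

m_melted ≈ 0.134 kg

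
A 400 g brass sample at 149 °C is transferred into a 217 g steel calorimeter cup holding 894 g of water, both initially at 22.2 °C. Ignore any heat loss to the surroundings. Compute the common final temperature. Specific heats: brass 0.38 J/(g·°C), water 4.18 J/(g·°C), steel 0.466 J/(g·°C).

Energy conservation, ΣQ = 0:
400*0.38*(T − 149) + 894*4.18*(T − 22.2) + 217*0.466*(T − 22.2) = 0
152(T − 149) + 3736.9(T − 22.2) + 101.12(T − 22.2) = 0
(152 + 3736.9 + 101.12) T = 152*149 + 3736.9*22.2 + 101.12*22.2
T = 107853 / 3990 = 27 °C

T_f ≈ 27.0 °C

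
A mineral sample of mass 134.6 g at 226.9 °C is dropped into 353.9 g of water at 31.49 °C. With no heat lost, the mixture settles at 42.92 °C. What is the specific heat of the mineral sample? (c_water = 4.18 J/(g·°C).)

Heat lost by the mineral sample = heat gained by the water:
134.6·c·(226.9 − 42.92) = 353.9·4.18·(42.92 − 31.49)
24764 c = 16908  ⇒  c ≈ 0.6828 J/(g·°C)

c ≈ 0.683 J/(g·°C)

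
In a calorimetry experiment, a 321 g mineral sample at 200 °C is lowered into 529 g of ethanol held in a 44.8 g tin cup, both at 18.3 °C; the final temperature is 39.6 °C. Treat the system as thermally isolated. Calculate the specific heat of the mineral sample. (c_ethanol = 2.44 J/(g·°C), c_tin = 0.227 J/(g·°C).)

c ≈ 0.538 J/(g·°C)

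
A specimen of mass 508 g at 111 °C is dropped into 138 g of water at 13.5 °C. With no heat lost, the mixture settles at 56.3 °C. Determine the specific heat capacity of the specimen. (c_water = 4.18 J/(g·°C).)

m_s c (T_s − T_f) = m_water c_water (T_f − T_0):
508×c×(111 − 56.3) = 138×4.18×(56.3 − 13.5)
27788 c = 24689  ⇒  c ≈ 0.8885 J/(g·°C)

c ≈ 0.888 J/(g·°C)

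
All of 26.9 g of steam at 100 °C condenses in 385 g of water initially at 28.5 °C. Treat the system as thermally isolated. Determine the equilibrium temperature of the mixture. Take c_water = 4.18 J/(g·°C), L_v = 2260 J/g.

Energy balance with sensible and latent terms:
condense steam: −26.9×2260 = −60794; condensed water 100 °C→T: 112.44(T − 100); original water: 1609.3(T − 28.5)
1721.7 T = 60794 + 11244 + 45865 = 117903
T ≈ 68.48 °C (< 100 °C, so full condensation is consistent).

T_f ≈ 68.5 °C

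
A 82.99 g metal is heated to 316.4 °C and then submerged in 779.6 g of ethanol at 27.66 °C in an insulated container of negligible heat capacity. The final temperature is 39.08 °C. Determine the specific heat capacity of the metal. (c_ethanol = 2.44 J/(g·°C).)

c ≈ 0.944 J/(g·°C)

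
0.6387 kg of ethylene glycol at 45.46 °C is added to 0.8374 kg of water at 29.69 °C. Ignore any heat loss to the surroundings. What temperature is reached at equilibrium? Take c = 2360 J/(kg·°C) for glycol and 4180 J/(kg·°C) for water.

With ΣQ=0 the equilibrium temperature is the m·c-weighted mean:
T_f = (1507.3×45.46 + 3500.3×29.69) / (1507.3 + 3500.3)
    = 172448 / 5007.7 ≈ 34.44 °C

T_f ≈ 34.4 °C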